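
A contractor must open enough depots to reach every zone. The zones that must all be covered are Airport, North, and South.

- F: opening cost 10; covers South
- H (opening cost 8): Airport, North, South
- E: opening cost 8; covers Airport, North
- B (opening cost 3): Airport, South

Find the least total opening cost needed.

This is an integer covering problem.
The greedy cost-per-new-zone heuristic would pick B and H for 11, but a cheaper cover exists.
H alone covers Airport, North, South — every zone.
Total opening cost: 8.
No cover costs less than 8.

8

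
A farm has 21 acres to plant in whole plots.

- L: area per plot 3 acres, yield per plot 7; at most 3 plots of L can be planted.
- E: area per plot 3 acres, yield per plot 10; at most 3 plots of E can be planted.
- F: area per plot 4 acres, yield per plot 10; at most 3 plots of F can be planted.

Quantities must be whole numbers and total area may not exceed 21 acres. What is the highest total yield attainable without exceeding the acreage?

E has the best ratio (10/3); taking only E gives at most 3×10 = 30 (stopped by the supply cap of 3).
Mixing does better — 3×E and 3×F: area 21 ≤ 21, yield 3·10 + 3·10 = 60.

60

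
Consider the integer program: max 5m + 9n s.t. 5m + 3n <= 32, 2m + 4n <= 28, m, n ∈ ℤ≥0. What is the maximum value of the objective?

64

The continuous relaxation peaks at (3.14, 5.43) with value 64.57; rounding to a feasible lattice point costs some objective.
(m,n)=(2,6): 5·2+3·6=28≤32, 2·2+4·6=28≤28, objective 64.
(m,n)=(3,5): 5·3+3·5=30≤32, 2·3+4·5=26≤28, objective 60.
(m,n)=(1,6): 5·1+3·6=23≤32, 2·1+4·6=26≤28, objective 59.
The best lattice point is (2,6), giving 64.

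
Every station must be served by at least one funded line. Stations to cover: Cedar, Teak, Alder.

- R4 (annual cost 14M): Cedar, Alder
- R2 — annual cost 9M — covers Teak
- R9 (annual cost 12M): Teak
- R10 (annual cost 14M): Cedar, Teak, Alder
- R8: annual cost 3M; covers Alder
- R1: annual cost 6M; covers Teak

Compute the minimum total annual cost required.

14

R10 alone covers Cedar, Teak, Alder — every station.
Total annual cost: 14.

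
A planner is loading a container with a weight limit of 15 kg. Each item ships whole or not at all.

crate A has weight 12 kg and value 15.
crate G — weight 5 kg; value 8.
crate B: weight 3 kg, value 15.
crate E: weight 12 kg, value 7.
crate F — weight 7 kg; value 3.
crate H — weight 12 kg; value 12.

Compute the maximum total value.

30

Treat it as a binary knapsack problem.
crate A + crate B: weight 12 + 3 = 15 ≤ 15, value 15 + 15 = 30.
crate G + crate B + crate F: weight 5 + 3 + 7 = 15 ≤ 15, value 8 + 15 + 3 = 26.
crate B + crate H: weight 3 + 12 = 15 ≤ 15, value 15 + 12 = 27.
Best is crate A and crate B with total value 30.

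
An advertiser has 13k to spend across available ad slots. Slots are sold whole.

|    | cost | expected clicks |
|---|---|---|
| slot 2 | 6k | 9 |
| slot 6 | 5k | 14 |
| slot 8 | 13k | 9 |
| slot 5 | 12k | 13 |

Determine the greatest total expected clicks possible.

slot 2 + slot 6: cost 6 + 5 = 11 ≤ 13, expected clicks 9 + 14 = 23.
slot 5: cost 12 ≤ 13, expected clicks 13.
slot 6: cost 5 ≤ 13, expected clicks 14.
Best is slot 2 and slot 6 with total expected clicks 23.

23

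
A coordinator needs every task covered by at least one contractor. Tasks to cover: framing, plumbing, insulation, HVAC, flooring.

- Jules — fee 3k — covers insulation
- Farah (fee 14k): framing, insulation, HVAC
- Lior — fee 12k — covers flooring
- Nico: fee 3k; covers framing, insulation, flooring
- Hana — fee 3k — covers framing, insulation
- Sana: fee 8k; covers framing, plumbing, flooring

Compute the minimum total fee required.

22

Choose Farah and Sana: together they cover framing, plumbing, insulation, HVAC, flooring — every task.
Total fee: 14 + 8 = 22.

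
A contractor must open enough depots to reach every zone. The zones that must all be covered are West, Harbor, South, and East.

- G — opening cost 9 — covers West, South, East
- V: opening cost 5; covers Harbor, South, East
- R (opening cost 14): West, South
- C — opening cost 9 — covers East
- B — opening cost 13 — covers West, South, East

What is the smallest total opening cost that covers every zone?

14

Choose G and V: together they cover West, Harbor, South, East — every zone.
Total opening cost: 9 + 5 = 14.
No cover costs less than 14.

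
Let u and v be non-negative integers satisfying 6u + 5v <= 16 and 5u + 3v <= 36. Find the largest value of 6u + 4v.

(u,v)=(1,2): 6·1+5·2=16≤16, 5·1+3·2=11≤36, objective 14.
(u,v)=(0,3): 6·0+5·3=15≤16, 5·0+3·3=9≤36, objective 12.
No feasible integer point exceeds 14.

14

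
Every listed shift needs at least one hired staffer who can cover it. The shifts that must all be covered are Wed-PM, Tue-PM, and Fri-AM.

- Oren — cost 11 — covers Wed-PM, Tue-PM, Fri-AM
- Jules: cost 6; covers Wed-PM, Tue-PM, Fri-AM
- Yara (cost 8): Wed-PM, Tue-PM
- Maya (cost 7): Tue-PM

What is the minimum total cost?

Jules alone covers Wed-PM, Tue-PM, Fri-AM — every shift.
Total cost: 6.
No cover costs less than 6.

6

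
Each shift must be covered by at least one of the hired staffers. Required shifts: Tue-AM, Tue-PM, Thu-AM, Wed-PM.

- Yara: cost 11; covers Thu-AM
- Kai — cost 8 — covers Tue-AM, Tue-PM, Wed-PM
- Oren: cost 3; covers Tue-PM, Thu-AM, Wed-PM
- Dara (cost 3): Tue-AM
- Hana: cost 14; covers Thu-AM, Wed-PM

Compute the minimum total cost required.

Choose Oren and Dara: together they cover Tue-AM, Tue-PM, Thu-AM, Wed-PM — every shift.
Total cost: 3 + 3 = 6.
No cover costs less than 6.

6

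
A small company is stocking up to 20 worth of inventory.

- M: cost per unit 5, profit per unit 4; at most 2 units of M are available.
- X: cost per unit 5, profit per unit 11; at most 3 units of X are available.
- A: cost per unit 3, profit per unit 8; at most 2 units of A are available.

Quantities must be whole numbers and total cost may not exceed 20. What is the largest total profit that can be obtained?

41

2×X and 2×A: cost 16 ≤ 20, profit 2·11 + 2·8 = 38.
3×X and 1×A: cost 18 ≤ 20, profit 3·11 + 1·8 = 41.
Best is 41.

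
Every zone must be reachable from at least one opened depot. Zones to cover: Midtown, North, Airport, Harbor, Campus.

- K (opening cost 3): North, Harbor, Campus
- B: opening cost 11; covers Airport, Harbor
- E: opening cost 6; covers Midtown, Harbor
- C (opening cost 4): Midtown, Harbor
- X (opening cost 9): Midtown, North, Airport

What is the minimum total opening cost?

12

The greedy cost-per-new-zone heuristic would pick K, C, and X for 16, but a cheaper cover exists.
Choose K and X: together they cover Midtown, North, Airport, Harbor, Campus — every zone.
Total opening cost: 3 + 9 = 12.
No cover costs less than 12.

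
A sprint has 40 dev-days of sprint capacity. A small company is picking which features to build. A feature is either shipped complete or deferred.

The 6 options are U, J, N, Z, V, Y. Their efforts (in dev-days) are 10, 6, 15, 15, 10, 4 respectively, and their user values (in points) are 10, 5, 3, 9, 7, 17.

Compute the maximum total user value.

Take U, Z, V, and Y: effort 10 + 15 + 10 + 4 = 39 ≤ 40, user value 10 + 9 + 7 + 17 = 43.
No other feasible combination does better.

43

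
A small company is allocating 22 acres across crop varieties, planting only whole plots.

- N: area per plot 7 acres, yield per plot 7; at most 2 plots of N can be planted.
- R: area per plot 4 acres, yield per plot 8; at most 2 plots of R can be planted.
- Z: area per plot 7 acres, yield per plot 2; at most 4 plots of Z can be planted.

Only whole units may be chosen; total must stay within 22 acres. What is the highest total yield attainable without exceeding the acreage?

R has the best ratio (8/4); taking only R gives at most 2×8 = 16 (stopped by the supply cap of 2).
Mixing does better — 2×N and 2×R: area 22 ≤ 22, yield 2·7 + 2·8 = 30.

30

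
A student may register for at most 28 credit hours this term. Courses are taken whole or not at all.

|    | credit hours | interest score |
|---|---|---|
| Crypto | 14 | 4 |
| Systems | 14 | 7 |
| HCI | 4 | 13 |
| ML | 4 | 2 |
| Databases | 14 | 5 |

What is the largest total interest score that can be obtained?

22

Take Systems, HCI, and ML: credit hours 14 + 4 + 4 = 22 ≤ 28, interest score 7 + 13 + 2 = 22.
No other feasible combination does better.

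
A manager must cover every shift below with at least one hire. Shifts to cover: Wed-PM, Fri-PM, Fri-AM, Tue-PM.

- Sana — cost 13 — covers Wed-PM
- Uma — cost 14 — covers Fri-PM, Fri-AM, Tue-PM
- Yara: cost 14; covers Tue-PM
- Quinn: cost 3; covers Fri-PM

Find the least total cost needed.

27

The greedy cost-per-new-shift heuristic would pick Quinn, Uma, and Sana for 30, but a cheaper cover exists.
Choose Sana and Uma: together they cover Wed-PM, Fri-PM, Fri-AM, Tue-PM — every shift.
Total cost: 13 + 14 = 27.
No cover costs less than 27.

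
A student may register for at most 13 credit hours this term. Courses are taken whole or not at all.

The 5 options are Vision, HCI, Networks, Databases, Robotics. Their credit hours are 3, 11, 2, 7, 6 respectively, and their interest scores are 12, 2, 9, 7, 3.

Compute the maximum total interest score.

28

Vision + Networks + Robotics: credit hours 3 + 2 + 6 = 11 ≤ 13, interest score 12 + 9 + 3 = 24.
Vision + Networks: credit hours 3 + 2 = 5 ≤ 13, interest score 12 + 9 = 21.
Vision + Networks + Databases: credit hours 3 + 2 + 7 = 12 ≤ 13, interest score 12 + 9 + 7 = 28.
Best is Vision, Networks, and Databases with total interest score 28.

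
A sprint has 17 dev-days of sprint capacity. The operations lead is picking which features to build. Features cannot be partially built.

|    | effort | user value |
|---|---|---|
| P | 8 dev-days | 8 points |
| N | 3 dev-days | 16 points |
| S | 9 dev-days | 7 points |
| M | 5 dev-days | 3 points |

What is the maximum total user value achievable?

27

This is a 0-1 knapsack instance.
Allowing fractional choices, the relaxed optimum would be about 28.7, but features are indivisible.
P + N: effort 8 + 3 = 11 ≤ 17, user value 8 + 16 = 24.
N + S + M: effort 3 + 9 + 5 = 17 ≤ 17, user value 16 + 7 + 3 = 26.
P + N + M: effort 8 + 3 + 5 = 16 ≤ 17, user value 8 + 16 + 3 = 27.
Best is P, N, and M with total user value 27.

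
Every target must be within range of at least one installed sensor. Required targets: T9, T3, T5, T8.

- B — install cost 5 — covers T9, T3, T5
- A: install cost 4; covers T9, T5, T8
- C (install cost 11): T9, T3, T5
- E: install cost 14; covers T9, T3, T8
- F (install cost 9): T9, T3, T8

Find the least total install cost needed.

This is an integer covering problem.
Choose B and A: together they cover T9, T3, T5, T8 — every target.
Total install cost: 5 + 4 = 9.
No cover costs less than 9.

9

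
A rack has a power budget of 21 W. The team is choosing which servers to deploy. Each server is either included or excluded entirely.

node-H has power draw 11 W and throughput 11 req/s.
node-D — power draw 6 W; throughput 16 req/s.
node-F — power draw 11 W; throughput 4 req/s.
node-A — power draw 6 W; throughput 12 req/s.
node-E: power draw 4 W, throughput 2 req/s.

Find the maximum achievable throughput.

30

Take node-D, node-A, and node-E: power draw 6 + 6 + 4 = 16 ≤ 21, throughput 16 + 12 + 2 = 30.
No other feasible combination does better.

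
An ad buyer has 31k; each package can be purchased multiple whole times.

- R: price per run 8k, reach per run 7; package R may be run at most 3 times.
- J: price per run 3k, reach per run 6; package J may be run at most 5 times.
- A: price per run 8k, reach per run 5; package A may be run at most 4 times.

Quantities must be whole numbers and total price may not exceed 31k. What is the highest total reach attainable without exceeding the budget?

44

J has the best ratio (6/3); taking only J gives at most 5×6 = 30 (stopped by the supply cap of 5).
Mixing does better — 2×R and 5×J: price 31 ≤ 31, reach 2·7 + 5·6 = 44.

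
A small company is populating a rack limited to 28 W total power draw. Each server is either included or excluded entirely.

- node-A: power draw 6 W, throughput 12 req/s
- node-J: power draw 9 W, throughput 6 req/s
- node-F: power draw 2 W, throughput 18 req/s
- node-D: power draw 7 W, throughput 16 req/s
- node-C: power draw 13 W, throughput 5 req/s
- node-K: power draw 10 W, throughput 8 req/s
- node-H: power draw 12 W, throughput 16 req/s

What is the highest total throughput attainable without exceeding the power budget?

62

This is a 0-1 knapsack instance.
Allowing fractional choices, the relaxed optimum would be about 62.8, but servers are indivisible.
node-A + node-F + node-D + node-H: power draw 6 + 2 + 7 + 12 = 27 ≤ 28, throughput 12 + 18 + 16 + 16 = 62.
node-A + node-F + node-D + node-K: power draw 6 + 2 + 7 + 10 = 25 ≤ 28, throughput 12 + 18 + 16 + 8 = 54.
Best is node-A, node-F, node-D, and node-H with total throughput 62.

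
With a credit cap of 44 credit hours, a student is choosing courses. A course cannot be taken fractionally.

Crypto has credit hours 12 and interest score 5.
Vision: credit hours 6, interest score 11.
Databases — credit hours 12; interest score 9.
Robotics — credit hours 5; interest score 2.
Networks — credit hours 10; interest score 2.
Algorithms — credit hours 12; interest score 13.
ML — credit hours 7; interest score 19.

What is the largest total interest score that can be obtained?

Take Vision, Databases, Robotics, Algorithms, and ML: credit hours 6 + 12 + 5 + 12 + 7 = 42 ≤ 44, interest score 11 + 9 + 2 + 13 + 19 = 54.
No other feasible combination does better.

54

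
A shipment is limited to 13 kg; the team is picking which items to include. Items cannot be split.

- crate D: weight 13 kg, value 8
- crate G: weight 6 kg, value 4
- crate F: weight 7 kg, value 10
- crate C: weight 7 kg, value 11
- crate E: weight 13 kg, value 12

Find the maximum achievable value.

crate G + crate C: weight 6 + 7 = 13 ≤ 13, value 4 + 11 = 15.
crate G + crate F: weight 6 + 7 = 13 ≤ 13, value 4 + 10 = 14.
Best is crate G and crate C with total value 15.

15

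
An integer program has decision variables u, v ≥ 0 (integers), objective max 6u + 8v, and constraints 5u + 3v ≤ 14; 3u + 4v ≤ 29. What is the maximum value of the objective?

(u,v)=(0,4): 5·0+3·4=12≤14, 3·0+4·4=16≤29, objective 32.
(u,v)=(1,3): 5·1+3·3=14≤14, 3·1+4·3=15≤29, objective 30.
(u,v)=(0,3): 5·0+3·3=9≤14, 3·0+4·3=12≤29, objective 24.
The best lattice point is (0,4), giving 32.

32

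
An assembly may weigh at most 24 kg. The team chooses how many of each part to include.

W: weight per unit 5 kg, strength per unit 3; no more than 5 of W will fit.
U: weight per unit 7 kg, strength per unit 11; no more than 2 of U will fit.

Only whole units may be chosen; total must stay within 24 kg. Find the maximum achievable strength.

Take 2×W and 2×U: weight 24 ≤ 24, strength 2·3 + 2·11 = 28.
U has the best ratio (11/7) and is taken to its limit of 2; remaining capacity is filled optimally with the others.

28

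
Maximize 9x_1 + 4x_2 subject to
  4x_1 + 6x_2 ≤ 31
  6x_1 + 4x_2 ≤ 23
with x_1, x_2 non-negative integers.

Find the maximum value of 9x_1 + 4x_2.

The continuous relaxation peaks at (3.83, 0) with value 34.50; rounding to a feasible lattice point costs some objective.
(x_1,x_2)=(3,1): 4·3+6·1=18≤31, 6·3+4·1=22≤23, objective 31.
(x_1,x_2)=(3,0): 4·3+6·0=12≤31, 6·3+4·0=18≤23, objective 27.
(x_1,x_2)=(2,2): 4·2+6·2=20≤31, 6·2+4·2=20≤23, objective 26.
No feasible integer point exceeds 31.

31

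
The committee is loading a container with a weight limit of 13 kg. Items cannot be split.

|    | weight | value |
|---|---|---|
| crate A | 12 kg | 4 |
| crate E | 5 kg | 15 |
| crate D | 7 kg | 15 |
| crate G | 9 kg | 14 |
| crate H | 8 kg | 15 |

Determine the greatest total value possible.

Take crate E and crate D: weight 5 + 7 = 12 ≤ 13, value 15 + 15 = 30.
No feasible combination exceeds this.

30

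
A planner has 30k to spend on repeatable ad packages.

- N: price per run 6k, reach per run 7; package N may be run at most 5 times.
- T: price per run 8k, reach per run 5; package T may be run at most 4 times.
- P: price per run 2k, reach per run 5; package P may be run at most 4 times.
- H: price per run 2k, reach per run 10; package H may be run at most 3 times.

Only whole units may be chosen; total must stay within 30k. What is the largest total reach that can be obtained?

Take 3×N, 3×P, and 3×H: price 30 ≤ 30, reach 3·7 + 3·5 + 3·10 = 66.
H has the best ratio (10/2) and is taken to its limit of 3; remaining capacity is filled optimally with the others.

66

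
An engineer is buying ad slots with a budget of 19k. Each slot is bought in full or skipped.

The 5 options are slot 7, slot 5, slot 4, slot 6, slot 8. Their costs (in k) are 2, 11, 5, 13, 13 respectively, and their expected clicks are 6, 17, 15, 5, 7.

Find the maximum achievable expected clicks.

38

Take slot 7, slot 5, and slot 4: cost 2 + 11 + 5 = 18 ≤ 19, expected clicks 6 + 17 + 15 = 38.
No other feasible combination does better.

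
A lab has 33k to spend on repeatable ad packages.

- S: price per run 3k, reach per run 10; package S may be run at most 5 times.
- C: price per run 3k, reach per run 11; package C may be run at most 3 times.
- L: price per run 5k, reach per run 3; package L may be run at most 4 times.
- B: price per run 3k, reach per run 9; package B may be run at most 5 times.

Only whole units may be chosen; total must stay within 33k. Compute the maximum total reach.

110

This is a bounded integer knapsack.
4×S, 3×C, and 4×B: price 33 ≤ 33, reach 4·10 + 3·11 + 4·9 = 109.
5×S, 3×C, and 3×B: price 33 ≤ 33, reach 5·10 + 3·11 + 3·9 = 110.
Best is 110.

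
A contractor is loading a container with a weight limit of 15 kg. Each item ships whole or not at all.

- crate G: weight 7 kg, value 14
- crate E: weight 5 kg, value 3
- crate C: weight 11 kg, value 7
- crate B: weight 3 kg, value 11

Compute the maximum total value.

crate G + crate B: weight 7 + 3 = 10 ≤ 15, value 14 + 11 = 25.
crate G + crate E + crate B: weight 7 + 5 + 3 = 15 ≤ 15, value 14 + 3 + 11 = 28.
crate C + crate B: weight 11 + 3 = 14 ≤ 15, value 7 + 11 = 18.
Best is crate G, crate E, and crate B with total value 28.

28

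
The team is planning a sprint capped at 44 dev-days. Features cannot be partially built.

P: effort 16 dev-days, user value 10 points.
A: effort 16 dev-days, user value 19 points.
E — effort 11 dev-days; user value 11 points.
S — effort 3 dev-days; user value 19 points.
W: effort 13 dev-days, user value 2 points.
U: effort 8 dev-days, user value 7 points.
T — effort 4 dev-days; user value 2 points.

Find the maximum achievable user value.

58

Allowing fractional choices, the relaxed optimum would be about 59.8, but features are indivisible.
A + E + S + U + T: effort 16 + 11 + 3 + 8 + 4 = 42 ≤ 44, user value 19 + 11 + 19 + 7 + 2 = 58.
P + A + S + U: effort 16 + 16 + 3 + 8 = 43 ≤ 44, user value 10 + 19 + 19 + 7 = 55.
A + E + S + U: effort 16 + 11 + 3 + 8 = 38 ≤ 44, user value 19 + 11 + 19 + 7 = 56.
Best is A, E, S, U, and T with total user value 58.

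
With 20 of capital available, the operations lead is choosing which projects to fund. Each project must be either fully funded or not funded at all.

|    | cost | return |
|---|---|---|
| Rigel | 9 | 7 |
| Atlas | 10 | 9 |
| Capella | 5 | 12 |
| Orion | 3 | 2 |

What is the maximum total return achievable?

23

Take Atlas, Capella, and Orion: cost 10 + 5 + 3 = 18 ≤ 20, return 9 + 12 + 2 = 23.
No other feasible combination does better.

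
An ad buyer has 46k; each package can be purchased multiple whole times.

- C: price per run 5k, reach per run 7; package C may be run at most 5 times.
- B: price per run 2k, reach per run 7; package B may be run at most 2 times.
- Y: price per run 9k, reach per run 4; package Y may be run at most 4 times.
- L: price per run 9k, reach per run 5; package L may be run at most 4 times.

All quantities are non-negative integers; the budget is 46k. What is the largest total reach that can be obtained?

54

B has the best ratio (7/2); taking only B gives at most 2×7 = 14 (stopped by the supply cap of 2).
Mixing does better — 5×C, 2×B, and 1×L: price 38 ≤ 46, reach 5·7 + 2·7 + 1·5 = 54.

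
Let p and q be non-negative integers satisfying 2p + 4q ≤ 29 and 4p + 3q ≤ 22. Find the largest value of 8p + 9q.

(p,q)=(0,7): 2·0+4·7=28≤29, 4·0+3·7=21≤22, objective 63.
(p,q)=(1,6): 2·1+4·6=26≤29, 4·1+3·6=22≤22, objective 62.
Maximum is 63 at (p,q)=(0,7).

63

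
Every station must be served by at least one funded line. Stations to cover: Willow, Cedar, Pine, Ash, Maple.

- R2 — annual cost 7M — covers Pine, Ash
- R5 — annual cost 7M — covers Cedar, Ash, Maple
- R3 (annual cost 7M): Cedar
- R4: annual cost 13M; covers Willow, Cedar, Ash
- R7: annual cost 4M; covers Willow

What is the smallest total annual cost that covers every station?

18

Choose R2, R5, and R7: together they cover Willow, Cedar, Pine, Ash, Maple — every station.
Total annual cost: 7 + 7 + 4 = 18.
No cover costs less than 18.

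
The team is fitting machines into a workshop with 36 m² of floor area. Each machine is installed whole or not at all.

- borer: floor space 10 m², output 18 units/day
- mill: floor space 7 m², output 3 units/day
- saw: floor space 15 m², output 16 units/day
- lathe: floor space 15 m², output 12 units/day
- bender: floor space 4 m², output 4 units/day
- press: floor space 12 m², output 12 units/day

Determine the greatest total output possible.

borer + saw + bender: floor space 10 + 15 + 4 = 29 ≤ 36, output 18 + 16 + 4 = 38.
borer + mill + saw + bender: floor space 10 + 7 + 15 + 4 = 36 ≤ 36, output 18 + 3 + 16 + 4 = 41.
Best is borer, mill, saw, and bender with total output 41.

41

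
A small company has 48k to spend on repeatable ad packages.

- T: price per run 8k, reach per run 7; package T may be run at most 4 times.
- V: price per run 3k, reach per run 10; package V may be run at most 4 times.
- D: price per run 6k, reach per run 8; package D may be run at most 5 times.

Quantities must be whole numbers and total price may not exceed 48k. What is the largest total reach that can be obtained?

80

This is a bounded integer knapsack.
V has the best ratio (10/3); taking only V gives at most 4×10 = 40 (stopped by the supply cap of 4).
Mixing does better — 4×V and 5×D: price 42 ≤ 48, reach 4·10 + 5·8 = 80.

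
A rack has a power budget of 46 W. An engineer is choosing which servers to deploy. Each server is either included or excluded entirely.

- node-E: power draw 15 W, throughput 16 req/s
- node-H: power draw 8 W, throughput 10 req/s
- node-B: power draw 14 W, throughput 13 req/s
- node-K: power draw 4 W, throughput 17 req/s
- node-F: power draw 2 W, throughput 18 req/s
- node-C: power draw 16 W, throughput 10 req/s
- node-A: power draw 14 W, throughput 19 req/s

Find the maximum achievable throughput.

This is a 0-1 knapsack instance.
node-H + node-B + node-K + node-F + node-A: power draw 8 + 14 + 4 + 2 + 14 = 42 ≤ 46, throughput 10 + 13 + 17 + 18 + 19 = 77.
node-E + node-H + node-K + node-F + node-A: power draw 15 + 8 + 4 + 2 + 14 = 43 ≤ 46, throughput 16 + 10 + 17 + 18 + 19 = 80.
node-E + node-H + node-B + node-K + node-F: power draw 15 + 8 + 14 + 4 + 2 = 43 ≤ 46, throughput 16 + 10 + 13 + 17 + 18 = 74.
Best is node-E, node-H, node-K, node-F, and node-A with total throughput 80.

80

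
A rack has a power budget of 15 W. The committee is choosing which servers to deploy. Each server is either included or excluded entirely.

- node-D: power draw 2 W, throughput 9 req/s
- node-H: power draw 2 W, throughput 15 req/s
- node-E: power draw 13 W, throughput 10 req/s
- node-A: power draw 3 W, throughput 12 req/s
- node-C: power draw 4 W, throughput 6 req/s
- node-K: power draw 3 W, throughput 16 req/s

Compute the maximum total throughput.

node-D + node-H + node-A + node-C + node-K: power draw 2 + 2 + 3 + 4 + 3 = 14 ≤ 15, throughput 9 + 15 + 12 + 6 + 16 = 58.
node-D + node-H + node-A + node-K: power draw 2 + 2 + 3 + 3 = 10 ≤ 15, throughput 9 + 15 + 12 + 16 = 52.
node-H + node-A + node-C + node-K: power draw 2 + 3 + 4 + 3 = 12 ≤ 15, throughput 15 + 12 + 6 + 16 = 49.
Best is node-D, node-H, node-A, node-C, and node-K with total throughput 58.

58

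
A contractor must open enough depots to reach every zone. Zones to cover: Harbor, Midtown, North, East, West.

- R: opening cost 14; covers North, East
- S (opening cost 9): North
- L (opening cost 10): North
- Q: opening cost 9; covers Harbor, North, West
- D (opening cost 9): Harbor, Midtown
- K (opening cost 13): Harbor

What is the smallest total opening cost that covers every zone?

32

Choose R, Q, and D: together they cover Harbor, Midtown, North, East, West — every zone.
Total opening cost: 14 + 9 + 9 = 32.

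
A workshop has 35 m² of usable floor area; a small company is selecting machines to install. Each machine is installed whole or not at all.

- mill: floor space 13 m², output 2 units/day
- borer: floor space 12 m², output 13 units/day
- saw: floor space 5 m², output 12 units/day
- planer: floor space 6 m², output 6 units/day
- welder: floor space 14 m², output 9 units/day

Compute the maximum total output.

Treat it as a binary knapsack problem.
Allowing fractional choices, the relaxed optimum would be about 38.7, but machines are indivisible.
borer + saw + planer: floor space 12 + 5 + 6 = 23 ≤ 35, output 13 + 12 + 6 = 31.
borer + saw + welder: floor space 12 + 5 + 14 = 31 ≤ 35, output 13 + 12 + 9 = 34.
borer + planer + welder: floor space 12 + 6 + 14 = 32 ≤ 35, output 13 + 6 + 9 = 28.
Best is borer, saw, and welder with total output 34.

34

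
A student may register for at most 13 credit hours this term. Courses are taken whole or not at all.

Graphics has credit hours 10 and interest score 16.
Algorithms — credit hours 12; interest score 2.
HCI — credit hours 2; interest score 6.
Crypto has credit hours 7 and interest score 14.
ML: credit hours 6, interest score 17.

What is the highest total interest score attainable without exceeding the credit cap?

31

This is an integer program with binary decision variables.
Graphics + HCI: credit hours 10 + 2 = 12 ≤ 13, interest score 16 + 6 = 22.
Crypto + ML: credit hours 7 + 6 = 13 ≤ 13, interest score 14 + 17 = 31.
HCI + ML: credit hours 2 + 6 = 8 ≤ 13, interest score 6 + 17 = 23.
Best is Crypto and ML with total interest score 31.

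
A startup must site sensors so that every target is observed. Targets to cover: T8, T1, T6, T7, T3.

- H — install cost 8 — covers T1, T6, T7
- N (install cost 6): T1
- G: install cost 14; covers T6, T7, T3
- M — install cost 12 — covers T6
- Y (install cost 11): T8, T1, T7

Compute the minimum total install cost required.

This is an integer covering problem.
The greedy cost-per-new-target heuristic would pick H, Y, and G for 33, but a cheaper cover exists.
Choose G and Y: together they cover T8, T1, T6, T7, T3 — every target.
Total install cost: 14 + 11 = 25.
No cover costs less than 25.

25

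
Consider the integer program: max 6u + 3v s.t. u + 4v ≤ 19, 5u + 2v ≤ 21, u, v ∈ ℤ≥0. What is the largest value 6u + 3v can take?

27

(u,v)=(3,3) is feasible, giving 27.
(u,v)=(2,4) is feasible, giving 24.
(u,v)=(3,2) is feasible, giving 24.
(u,v)=(2,3) is feasible, giving 21.
No feasible integer point exceeds 27.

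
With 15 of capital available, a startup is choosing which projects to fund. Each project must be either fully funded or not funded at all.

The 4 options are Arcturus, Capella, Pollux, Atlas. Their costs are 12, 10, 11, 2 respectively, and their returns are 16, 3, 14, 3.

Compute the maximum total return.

Allowing fractional choices, the relaxed optimum would be about 20.3, but projects are indivisible.
Arcturus + Atlas: cost 12 + 2 = 14 ≤ 15, return 16 + 3 = 19.
Pollux + Atlas: cost 11 + 2 = 13 ≤ 15, return 14 + 3 = 17.
Best is Arcturus and Atlas with total return 19.

19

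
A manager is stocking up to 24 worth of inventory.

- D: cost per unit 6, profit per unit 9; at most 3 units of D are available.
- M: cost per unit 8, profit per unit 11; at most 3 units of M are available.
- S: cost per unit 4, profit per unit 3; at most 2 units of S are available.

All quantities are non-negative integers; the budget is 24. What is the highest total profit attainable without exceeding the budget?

D has the best ratio (9/6); taking only D gives at most 3×9 = 27 (stopped by the supply cap of 3).
Mixing does better — 3×M: cost 24 ≤ 24, profit 3·11 = 33.

33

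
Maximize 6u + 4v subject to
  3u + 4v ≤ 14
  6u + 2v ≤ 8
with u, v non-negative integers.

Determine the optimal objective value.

(u,v)=(0,3): 3·0+4·3=12≤14, 6·0+2·3=6≤8, objective 12.
(u,v)=(0,2): 3·0+4·2=8≤14, 6·0+2·2=4≤8, objective 8.
No feasible integer point exceeds 12.

12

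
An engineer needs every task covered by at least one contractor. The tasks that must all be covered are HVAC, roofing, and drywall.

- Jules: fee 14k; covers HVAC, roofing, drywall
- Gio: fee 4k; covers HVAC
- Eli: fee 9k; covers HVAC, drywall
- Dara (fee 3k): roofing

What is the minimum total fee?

Choose Eli and Dara: together they cover HVAC, roofing, drywall — every task.
Total fee: 9 + 3 = 12.

12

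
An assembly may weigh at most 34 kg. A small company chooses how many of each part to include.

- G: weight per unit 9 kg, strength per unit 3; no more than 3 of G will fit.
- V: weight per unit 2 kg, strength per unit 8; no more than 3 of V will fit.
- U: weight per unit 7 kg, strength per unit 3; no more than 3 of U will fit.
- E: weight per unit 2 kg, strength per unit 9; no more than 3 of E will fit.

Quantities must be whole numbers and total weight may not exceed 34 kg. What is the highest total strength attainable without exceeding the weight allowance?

60

This is a bounded integer knapsack.
3×V, 3×U, and 3×E: weight 33 ≤ 34, strength 3·8 + 3·3 + 3·9 = 60.
3×V, 2×U, and 3×E: weight 26 ≤ 34, strength 3·8 + 2·3 + 3·9 = 57.
Best is 60.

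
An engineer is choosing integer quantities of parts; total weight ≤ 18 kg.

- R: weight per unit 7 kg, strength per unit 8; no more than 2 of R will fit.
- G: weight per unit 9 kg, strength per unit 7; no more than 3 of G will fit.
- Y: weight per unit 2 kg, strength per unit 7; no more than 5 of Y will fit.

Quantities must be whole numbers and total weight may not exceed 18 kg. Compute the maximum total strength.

Take 1×R and 5×Y: weight 17 ≤ 18, strength 1·8 + 5·7 = 43.
Y has the best ratio (7/2) and is taken to its limit of 5; remaining capacity is filled optimally with the others.

43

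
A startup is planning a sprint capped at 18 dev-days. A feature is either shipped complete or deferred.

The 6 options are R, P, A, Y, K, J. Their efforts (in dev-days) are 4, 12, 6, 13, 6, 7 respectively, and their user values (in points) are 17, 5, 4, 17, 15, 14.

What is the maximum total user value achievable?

Take R, K, and J: effort 4 + 6 + 7 = 17 ≤ 18, user value 17 + 15 + 14 = 46.
No other feasible combination does better.

46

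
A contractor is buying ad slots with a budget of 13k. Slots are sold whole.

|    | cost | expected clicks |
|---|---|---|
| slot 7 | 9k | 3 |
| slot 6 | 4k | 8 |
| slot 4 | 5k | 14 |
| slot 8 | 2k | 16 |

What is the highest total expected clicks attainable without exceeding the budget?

38

Treat it as a binary knapsack problem.
Allowing fractional choices, the relaxed optimum would be about 38.7, but ad slots are indivisible.
slot 4 + slot 8: cost 5 + 2 = 7 ≤ 13, expected clicks 14 + 16 = 30.
slot 6 + slot 8: cost 4 + 2 = 6 ≤ 13, expected clicks 8 + 16 = 24.
slot 6 + slot 4 + slot 8: cost 4 + 5 + 2 = 11 ≤ 13, expected clicks 8 + 14 + 16 = 38.
Best is slot 6, slot 4, and slot 8 with total expected clicks 38.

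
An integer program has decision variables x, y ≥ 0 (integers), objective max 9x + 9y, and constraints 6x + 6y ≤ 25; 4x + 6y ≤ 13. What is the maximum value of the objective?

27

Relaxing integrality, the LP optimum is 29.25 at (x,y) = (3.25, 0), which is not an integer point.
(x,y)=(3,0) is feasible, giving 27.
(x,y)=(2,0) is feasible, giving 18.
The best lattice point is (3,0), giving 27.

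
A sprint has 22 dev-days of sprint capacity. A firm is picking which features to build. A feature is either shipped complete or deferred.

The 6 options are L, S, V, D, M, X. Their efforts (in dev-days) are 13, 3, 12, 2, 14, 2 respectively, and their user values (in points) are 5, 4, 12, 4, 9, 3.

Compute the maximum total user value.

23

S + V + D + X: effort 3 + 12 + 2 + 2 = 19 ≤ 22, user value 4 + 12 + 4 + 3 = 23.
S + V + D: effort 3 + 12 + 2 = 17 ≤ 22, user value 4 + 12 + 4 = 20.
Best is S, V, D, and X with total user value 23.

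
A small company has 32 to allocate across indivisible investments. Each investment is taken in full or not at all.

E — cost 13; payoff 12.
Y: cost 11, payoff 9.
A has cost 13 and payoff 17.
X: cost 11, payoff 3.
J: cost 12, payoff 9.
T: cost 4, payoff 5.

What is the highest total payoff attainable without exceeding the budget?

34

Y + A + T: cost 11 + 13 + 4 = 28 ≤ 32, payoff 9 + 17 + 5 = 31.
A + J + T: cost 13 + 12 + 4 = 29 ≤ 32, payoff 17 + 9 + 5 = 31.
E + A + T: cost 13 + 13 + 4 = 30 ≤ 32, payoff 12 + 17 + 5 = 34.
Best is E, A, and T with total payoff 34.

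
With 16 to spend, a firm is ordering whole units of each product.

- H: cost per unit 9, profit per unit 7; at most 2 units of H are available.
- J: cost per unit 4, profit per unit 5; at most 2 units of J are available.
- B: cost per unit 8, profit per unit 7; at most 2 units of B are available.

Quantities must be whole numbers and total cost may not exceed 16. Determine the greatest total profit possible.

17

2×B: cost 16 ≤ 16, profit 2·7 = 14.
2×J and 1×B: cost 16 ≤ 16, profit 2·5 + 1·7 = 17.
Best is 17.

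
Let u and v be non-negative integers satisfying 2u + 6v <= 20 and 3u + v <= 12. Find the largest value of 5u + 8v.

Relaxing integrality, the LP optimum is 34.25 at (u,v) = (3.25, 2.25), which is not an integer point.
(u,v)=(3,2): 2·3+6·2=18≤20, 3·3+1·2=11≤12, objective 31.
(u,v)=(2,2): 2·2+6·2=16≤20, 3·2+1·2=8≤12, objective 26.
(u,v)=(3,1): 2·3+6·1=12≤20, 3·3+1·1=10≤12, objective 23.
Maximum is 31 at (u,v)=(3,2).

31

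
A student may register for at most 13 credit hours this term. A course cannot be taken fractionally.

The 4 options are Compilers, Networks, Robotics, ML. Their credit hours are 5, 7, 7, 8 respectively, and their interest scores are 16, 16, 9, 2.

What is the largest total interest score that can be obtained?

32

Compilers + ML: credit hours 5 + 8 = 13 ≤ 13, interest score 16 + 2 = 18.
Compilers + Networks: credit hours 5 + 7 = 12 ≤ 13, interest score 16 + 16 = 32.
Compilers + Robotics: credit hours 5 + 7 = 12 ≤ 13, interest score 16 + 9 = 25.
Best is Compilers and Networks with total interest score 32.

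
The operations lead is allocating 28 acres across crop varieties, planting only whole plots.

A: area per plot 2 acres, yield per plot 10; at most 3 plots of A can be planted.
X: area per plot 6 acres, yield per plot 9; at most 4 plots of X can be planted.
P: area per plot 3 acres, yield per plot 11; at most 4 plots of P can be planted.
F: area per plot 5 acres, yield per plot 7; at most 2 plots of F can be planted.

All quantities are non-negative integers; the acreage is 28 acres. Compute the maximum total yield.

88

This is a bounded integer knapsack.
A has the best ratio (10/2); taking only A gives at most 3×10 = 30 (stopped by the supply cap of 3).
Mixing does better — 3×A, 4×P, and 2×F: area 28 ≤ 28, yield 3·10 + 4·11 + 2·7 = 88.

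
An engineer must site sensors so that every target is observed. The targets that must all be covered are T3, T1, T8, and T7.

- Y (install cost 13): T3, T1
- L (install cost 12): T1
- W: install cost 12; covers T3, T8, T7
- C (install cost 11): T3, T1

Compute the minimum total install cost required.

23

Choose W and C: together they cover T3, T1, T8, T7 — every target.
Total install cost: 12 + 11 = 23.
No cover costs less than 23.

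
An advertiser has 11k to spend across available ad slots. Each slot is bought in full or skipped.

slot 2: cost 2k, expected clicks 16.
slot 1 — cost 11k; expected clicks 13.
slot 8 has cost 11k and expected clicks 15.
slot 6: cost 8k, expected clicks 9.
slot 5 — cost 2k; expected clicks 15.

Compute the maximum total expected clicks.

Take slot 2 and slot 5: cost 2 + 2 = 4 ≤ 11, expected clicks 16 + 15 = 31.
No other feasible combination does better.

31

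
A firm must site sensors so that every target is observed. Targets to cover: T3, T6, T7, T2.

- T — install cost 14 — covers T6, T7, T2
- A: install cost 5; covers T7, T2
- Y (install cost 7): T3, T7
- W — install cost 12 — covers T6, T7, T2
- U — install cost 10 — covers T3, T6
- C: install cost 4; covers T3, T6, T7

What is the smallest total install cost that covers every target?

9

Choose A and C: together they cover T3, T6, T7, T2 — every target.
Total install cost: 5 + 4 = 9.
No cover costs less than 9.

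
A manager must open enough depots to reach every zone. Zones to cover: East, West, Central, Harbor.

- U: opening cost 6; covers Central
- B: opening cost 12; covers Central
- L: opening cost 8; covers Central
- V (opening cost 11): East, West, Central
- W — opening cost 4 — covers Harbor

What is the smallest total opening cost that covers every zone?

Choose V and W: together they cover East, West, Central, Harbor — every zone.
Total opening cost: 11 + 4 = 15.
No cover costs less than 15.

15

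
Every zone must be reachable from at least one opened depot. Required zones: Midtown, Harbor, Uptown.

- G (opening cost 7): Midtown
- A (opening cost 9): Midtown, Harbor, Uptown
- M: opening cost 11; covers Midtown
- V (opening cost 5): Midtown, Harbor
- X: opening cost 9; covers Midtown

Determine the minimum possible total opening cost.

9

A alone covers Midtown, Harbor, Uptown — every zone.
Total opening cost: 9.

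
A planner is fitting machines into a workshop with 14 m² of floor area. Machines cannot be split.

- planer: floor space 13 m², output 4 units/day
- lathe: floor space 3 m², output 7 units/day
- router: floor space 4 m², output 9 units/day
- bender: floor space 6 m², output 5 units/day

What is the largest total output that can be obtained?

21

lathe + router + bender: floor space 3 + 4 + 6 = 13 ≤ 14, output 7 + 9 + 5 = 21.
lathe + router: floor space 3 + 4 = 7 ≤ 14, output 7 + 9 = 16.
Best is lathe, router, and bender with total output 21.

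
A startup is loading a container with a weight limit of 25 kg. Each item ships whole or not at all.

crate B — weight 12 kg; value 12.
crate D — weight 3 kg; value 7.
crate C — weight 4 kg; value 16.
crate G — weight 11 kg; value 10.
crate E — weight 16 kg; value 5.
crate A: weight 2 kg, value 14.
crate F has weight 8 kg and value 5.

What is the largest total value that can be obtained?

crate C + crate G + crate A + crate F: weight 4 + 11 + 2 + 8 = 25 ≤ 25, value 16 + 10 + 14 + 5 = 45.
crate D + crate C + crate G + crate A: weight 3 + 4 + 11 + 2 = 20 ≤ 25, value 7 + 16 + 10 + 14 = 47.
crate B + crate D + crate C + crate A: weight 12 + 3 + 4 + 2 = 21 ≤ 25, value 12 + 7 + 16 + 14 = 49.
Best is crate B, crate D, crate C, and crate A with total value 49.

49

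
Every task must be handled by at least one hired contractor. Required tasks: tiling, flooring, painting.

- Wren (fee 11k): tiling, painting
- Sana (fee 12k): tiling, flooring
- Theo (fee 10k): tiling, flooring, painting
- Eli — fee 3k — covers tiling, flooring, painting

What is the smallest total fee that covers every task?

3

Eli alone covers tiling, flooring, painting — every task.
Total fee: 3.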